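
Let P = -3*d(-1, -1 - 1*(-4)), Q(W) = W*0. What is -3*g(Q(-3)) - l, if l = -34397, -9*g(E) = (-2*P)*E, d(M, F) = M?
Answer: 34397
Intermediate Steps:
Q(W) = 0
P = 3 (P = -3*(-1) = 3)
g(E) = 2*E/3 (g(E) = -(-2*3)*E/9 = -(-2)*E/3 = 2*E/3)
-3*g(Q(-3)) - l = -2*0 - 1*(-34397) = -3*0 + 34397 = 0 + 34397 = 34397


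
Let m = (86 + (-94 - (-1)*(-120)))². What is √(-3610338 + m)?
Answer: 91*I*√434 ≈ 1895.8*I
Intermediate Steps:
m = 16384 (m = (86 + (-94 - 1*120))² = (86 + (-94 - 120))² = (86 - 214)² = (-128)² = 16384)
√(-3610338 + m) = √(-3610338 + 16384) = √(-3593954) = 91*I*√434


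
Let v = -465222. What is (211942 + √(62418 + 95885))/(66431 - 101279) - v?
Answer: 8105922157/17424 - √158303/34848 ≈ 4.6522e+5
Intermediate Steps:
(211942 + √(62418 + 95885))/(66431 - 101279) - v = (211942 + √(62418 + 95885))/(66431 - 101279) - 1*(-465222) = (211942 + √158303)/(-34848) + 465222 = (211942 + √158303)*(-1/34848) + 465222 = (-105971/17424 - √158303/34848) + 465222 = 8105922157/17424 - √158303/34848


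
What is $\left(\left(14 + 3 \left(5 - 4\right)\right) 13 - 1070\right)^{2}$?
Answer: $720801$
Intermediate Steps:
$\left(\left(14 + 3 \left(5 - 4\right)\right) 13 - 1070\right)^{2} = \left(\left(14 + 3 \cdot 1\right) 13 - 1070\right)^{2} = \left(\left(14 + 3\right) 13 - 1070\right)^{2} = \left(17 \cdot 13 - 1070\right)^{2} = \left(221 - 1070\right)^{2} = \left(-849\right)^{2} = 720801$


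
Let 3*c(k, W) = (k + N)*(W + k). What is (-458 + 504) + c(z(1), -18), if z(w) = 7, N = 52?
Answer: -511/3 ≈ -170.33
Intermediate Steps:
c(k, W) = (52 + k)*(W + k)/3 (c(k, W) = ((k + 52)*(W + k))/3 = ((52 + k)*(W + k))/3 = (52 + k)*(W + k)/3)
(-458 + 504) + c(z(1), -18) = (-458 + 504) + ((⅓)*7² + (52/3)*(-18) + (52/3)*7 + (⅓)*(-18)*7) = 46 + ((⅓)*49 - 312 + 364/3 - 42) = 46 + (49/3 - 312 + 364/3 - 42) = 46 - 649/3 = -511/3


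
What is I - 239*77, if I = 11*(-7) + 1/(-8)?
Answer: -147841/8 ≈ -18480.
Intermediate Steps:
I = -617/8 (I = -77 - ⅛ = -617/8 ≈ -77.125)
I - 239*77 = -617/8 - 239*77 = -617/8 - 18403 = -147841/8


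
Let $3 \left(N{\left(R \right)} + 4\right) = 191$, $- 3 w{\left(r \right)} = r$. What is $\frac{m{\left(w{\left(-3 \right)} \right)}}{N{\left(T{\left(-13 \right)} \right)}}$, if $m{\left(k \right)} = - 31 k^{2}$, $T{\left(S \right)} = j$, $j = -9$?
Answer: $- \frac{93}{179} \approx -0.51955$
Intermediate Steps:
$w{\left(r \right)} = - \frac{r}{3}$
$T{\left(S \right)} = -9$
$N{\left(R \right)} = \frac{179}{3}$ ($N{\left(R \right)} = -4 + \frac{1}{3} \cdot 191 = -4 + \frac{191}{3} = \frac{179}{3}$)
$\frac{m{\left(w{\left(-3 \right)} \right)}}{N{\left(T{\left(-13 \right)} \right)}} = \frac{\left(-31\right) \left(\left(- \frac{1}{3}\right) \left(-3\right)\right)^{2}}{\frac{179}{3}} = - 31 \cdot 1^{2} \cdot \frac{3}{179} = \left(-31\right) 1 \cdot \frac{3}{179} = \left(-31\right) \frac{3}{179} = - \frac{93}{179}$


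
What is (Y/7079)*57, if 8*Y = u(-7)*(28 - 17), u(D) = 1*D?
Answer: -4389/56632 ≈ -0.077500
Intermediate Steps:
u(D) = D
Y = -77/8 (Y = (-7*(28 - 17))/8 = (-7*11)/8 = (⅛)*(-77) = -77/8 ≈ -9.6250)
(Y/7079)*57 = -77/8/7079*57 = -77/8*1/7079*57 = -77/56632*57 = -4389/56632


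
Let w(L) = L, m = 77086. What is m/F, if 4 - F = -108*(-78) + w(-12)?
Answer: -38543/4204 ≈ -9.1682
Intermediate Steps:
F = -8408 (F = 4 - (-108*(-78) - 12) = 4 - (8424 - 12) = 4 - 1*8412 = 4 - 8412 = -8408)
m/F = 77086/(-8408) = 77086*(-1/8408) = -38543/4204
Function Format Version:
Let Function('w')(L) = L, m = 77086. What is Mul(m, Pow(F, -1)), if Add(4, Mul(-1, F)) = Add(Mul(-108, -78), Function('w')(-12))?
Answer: Rational(-38543, 4204) ≈ -9.1682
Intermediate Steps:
F = -8408 (F = Add(4, Mul(-1, Add(Mul(-108, -78), -12))) = Add(4, Mul(-1, Add(8424, -12))) = Add(4, Mul(-1, 8412)) = Add(4, -8412) = -8408)
Mul(m, Pow(F, -1)) = Mul(77086, Pow(-8408, -1)) = Mul(77086, Rational(-1, 8408)) = Rational(-38543, 4204)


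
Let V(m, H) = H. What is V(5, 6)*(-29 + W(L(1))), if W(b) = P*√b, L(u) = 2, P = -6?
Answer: -174 - 36*√2 ≈ -224.91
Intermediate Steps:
W(b) = -6*√b
V(5, 6)*(-29 + W(L(1))) = 6*(-29 - 6*√2) = -174 - 36*√2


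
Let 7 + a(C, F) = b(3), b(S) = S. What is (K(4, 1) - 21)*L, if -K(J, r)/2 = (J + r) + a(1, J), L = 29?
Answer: -667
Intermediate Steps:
a(C, F) = -4 (a(C, F) = -7 + 3 = -4)
K(J, r) = 8 - 2*J - 2*r (K(J, r) = -2*((J + r) - 4) = -2*(-4 + J + r) = 8 - 2*J - 2*r)
(K(4, 1) - 21)*L = ((8 - 2*4 - 2*1) - 21)*29 = ((8 - 8 - 2) - 21)*29 = (-2 - 21)*29 = -23*29 = -667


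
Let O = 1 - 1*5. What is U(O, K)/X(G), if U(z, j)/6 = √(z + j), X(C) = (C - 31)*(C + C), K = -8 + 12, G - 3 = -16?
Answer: 0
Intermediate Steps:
G = -13 (G = 3 - 16 = -13)
O = -4 (O = 1 - 5 = -4)
K = 4
X(C) = 2*C*(-31 + C) (X(C) = (-31 + C)*(2*C) = 2*C*(-31 + C))
U(z, j) = 6*√(j + z) (U(z, j) = 6*√(z + j) = 6*√(j + z))
U(O, K)/X(G) = (6*√(4 - 4))/((2*(-13)*(-31 - 13))) = (6*√0)/((2*(-13)*(-44))) = (6*0)/1144 = 0*(1/1144) = 0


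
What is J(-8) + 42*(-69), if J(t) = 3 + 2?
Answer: -2893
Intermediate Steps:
J(t) = 5
J(-8) + 42*(-69) = 5 + 42*(-69) = 5 - 2898 = -2893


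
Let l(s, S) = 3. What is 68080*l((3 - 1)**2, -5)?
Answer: 204240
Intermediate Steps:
68080*l((3 - 1)**2, -5) = 68080*3 = 204240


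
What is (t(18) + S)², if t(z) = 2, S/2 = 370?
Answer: 550564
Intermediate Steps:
S = 740 (S = 2*370 = 740)
(t(18) + S)² = (2 + 740)² = 742² = 550564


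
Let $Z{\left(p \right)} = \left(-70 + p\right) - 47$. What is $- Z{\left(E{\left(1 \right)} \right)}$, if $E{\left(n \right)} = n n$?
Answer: $116$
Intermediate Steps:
$E{\left(n \right)} = n^{2}$
$Z{\left(p \right)} = -117 + p$
$- Z{\left(E{\left(1 \right)} \right)} = - (-117 + 1^{2}) = - (-117 + 1) = \left(-1\right) \left(-116\right) = 116$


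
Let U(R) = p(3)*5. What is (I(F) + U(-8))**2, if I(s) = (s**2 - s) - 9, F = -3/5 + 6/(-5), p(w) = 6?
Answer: 423801/625 ≈ 678.08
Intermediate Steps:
U(R) = 30 (U(R) = 6*5 = 30)
F = -9/5 (F = -3*1/5 + 6*(-1/5) = -3/5 - 6/5 = -9/5 ≈ -1.8000)
I(s) = -9 + s**2 - s
(I(F) + U(-8))**2 = ((-9 + (-9/5)**2 - 1*(-9/5)) + 30)**2 = ((-9 + 81/25 + 9/5) + 30)**2 = (-99/25 + 30)**2 = (651/25)**2 = 423801/625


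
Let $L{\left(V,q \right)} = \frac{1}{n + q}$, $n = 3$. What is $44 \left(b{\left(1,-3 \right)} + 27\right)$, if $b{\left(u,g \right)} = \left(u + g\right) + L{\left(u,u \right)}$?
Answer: $1111$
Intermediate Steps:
$L{\left(V,q \right)} = \frac{1}{3 + q}$
$b{\left(u,g \right)} = g + u + \frac{1}{3 + u}$ ($b{\left(u,g \right)} = \left(u + g\right) + \frac{1}{3 + u} = \left(g + u\right) + \frac{1}{3 + u} = g + u + \frac{1}{3 + u}$)
$44 \left(b{\left(1,-3 \right)} + 27\right) = 44 \left(\frac{1 + \left(3 + 1\right) \left(-3 + 1\right)}{3 + 1} + 27\right) = 44 \left(\frac{1 + 4 \left(-2\right)}{4} + 27\right) = 44 \left(\frac{1 - 8}{4} + 27\right) = 44 \left(\frac{1}{4} \left(-7\right) + 27\right) = 44 \left(- \frac{7}{4} + 27\right) = 44 \cdot \frac{101}{4} = 1111$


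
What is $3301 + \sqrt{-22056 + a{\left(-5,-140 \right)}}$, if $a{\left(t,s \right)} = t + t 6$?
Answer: $3301 + i \sqrt{22091} \approx 3301.0 + 148.63 i$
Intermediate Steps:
$a{\left(t,s \right)} = 7 t$ ($a{\left(t,s \right)} = t + 6 t = 7 t$)
$3301 + \sqrt{-22056 + a{\left(-5,-140 \right)}} = 3301 + \sqrt{-22056 + 7 \left(-5\right)} = 3301 + \sqrt{-22056 - 35} = 3301 + \sqrt{-22091} = 3301 + i \sqrt{22091}$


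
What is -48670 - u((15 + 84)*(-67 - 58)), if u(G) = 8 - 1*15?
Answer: -48663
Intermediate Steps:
u(G) = -7 (u(G) = 8 - 15 = -7)
-48670 - u((15 + 84)*(-67 - 58)) = -48670 - 1*(-7) = -48670 + 7 = -48663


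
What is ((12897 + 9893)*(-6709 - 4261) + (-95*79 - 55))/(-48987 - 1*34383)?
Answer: 25001386/8337 ≈ 2998.8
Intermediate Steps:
((12897 + 9893)*(-6709 - 4261) + (-95*79 - 55))/(-48987 - 1*34383) = (22790*(-10970) + (-7505 - 55))/(-48987 - 34383) = (-250006300 - 7560)/(-83370) = -250013860*(-1/83370) = 25001386/8337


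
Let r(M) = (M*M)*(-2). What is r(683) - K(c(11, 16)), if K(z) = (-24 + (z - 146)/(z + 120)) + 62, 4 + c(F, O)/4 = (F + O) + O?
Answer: -128756213/138 ≈ -9.3302e+5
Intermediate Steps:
r(M) = -2*M² (r(M) = M²*(-2) = -2*M²)
c(F, O) = -16 + 4*F + 8*O (c(F, O) = -16 + 4*((F + O) + O) = -16 + 4*(F + 2*O) = -16 + (4*F + 8*O) = -16 + 4*F + 8*O)
K(z) = 38 + (-146 + z)/(120 + z) (K(z) = (-24 + (-146 + z)/(120 + z)) + 62 = 38 + (-146 + z)/(120 + z))
r(683) - K(c(11, 16)) = -2*683² - (4414 + 39*(-16 + 4*11 + 8*16))/(120 + (-16 + 4*11 + 8*16)) = -2*466489 - (4414 + 39*(-16 + 44 + 128))/(120 + (-16 + 44 + 128)) = -932978 - (4414 + 39*156)/(120 + 156) = -932978 - (4414 + 6084)/276 = -932978 - 10498/276 = -932978 - 1*5249/138 = -932978 - 5249/138 = -128756213/138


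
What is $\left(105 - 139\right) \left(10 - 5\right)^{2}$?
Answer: $-850$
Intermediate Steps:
$\left(105 - 139\right) \left(10 - 5\right)^{2} = - 34 \cdot 5^{2} = \left(-34\right) 25 = -850$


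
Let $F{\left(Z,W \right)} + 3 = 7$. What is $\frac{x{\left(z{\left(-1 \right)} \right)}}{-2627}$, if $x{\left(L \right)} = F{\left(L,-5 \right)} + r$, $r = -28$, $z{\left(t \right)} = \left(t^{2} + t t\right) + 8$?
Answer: $\frac{24}{2627} \approx 0.0091359$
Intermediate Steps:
$F{\left(Z,W \right)} = 4$ ($F{\left(Z,W \right)} = -3 + 7 = 4$)
$z{\left(t \right)} = 8 + 2 t^{2}$ ($z{\left(t \right)} = \left(t^{2} + t^{2}\right) + 8 = 2 t^{2} + 8 = 8 + 2 t^{2}$)
$x{\left(L \right)} = -24$ ($x{\left(L \right)} = 4 - 28 = -24$)
$\frac{x{\left(z{\left(-1 \right)} \right)}}{-2627} = - \frac{24}{-2627} = \left(-24\right) \left(- \frac{1}{2627}\right) = \frac{24}{2627}$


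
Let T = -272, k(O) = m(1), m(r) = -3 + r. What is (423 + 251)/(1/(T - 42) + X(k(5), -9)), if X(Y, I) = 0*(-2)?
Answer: -211636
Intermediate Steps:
k(O) = -2 (k(O) = -3 + 1 = -2)
X(Y, I) = 0
(423 + 251)/(1/(T - 42) + X(k(5), -9)) = (423 + 251)/(1/(-272 - 42) + 0) = 674/(1/(-314) + 0) = 674/(-1/314 + 0) = 674/(-1/314) = 674*(-314) = -211636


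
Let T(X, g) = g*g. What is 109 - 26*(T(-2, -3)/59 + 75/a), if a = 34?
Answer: 47824/1003 ≈ 47.681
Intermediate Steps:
T(X, g) = g²
109 - 26*(T(-2, -3)/59 + 75/a) = 109 - 26*((-3)²/59 + 75/34) = 109 - 26*(9*(1/59) + 75*(1/34)) = 109 - 26*(9/59 + 75/34) = 109 - 26*4731/2006 = 109 - 61503/1003 = 47824/1003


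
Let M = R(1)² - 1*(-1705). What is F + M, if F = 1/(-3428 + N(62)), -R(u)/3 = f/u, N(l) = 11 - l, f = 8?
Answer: 7935598/3479 ≈ 2281.0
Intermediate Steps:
R(u) = -24/u
M = 2281 (M = (-24/1)² - 1*(-1705) = (-24*1)² + 1705 = (-24)² + 1705 = 576 + 1705 = 2281)
F = -1/3479 (F = 1/(-3428 + (11 - 1*62)) = 1/(-3428 + (11 - 62)) = 1/(-3428 - 51) = 1/(-3479) = -1/3479 ≈ -0.00028744)
F + M = -1/3479 + 2281 = 7935598/3479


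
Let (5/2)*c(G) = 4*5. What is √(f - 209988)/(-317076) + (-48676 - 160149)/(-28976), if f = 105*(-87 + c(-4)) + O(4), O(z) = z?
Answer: 208825/28976 - I*√218279/317076 ≈ 7.2068 - 0.0014735*I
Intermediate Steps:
c(G) = 8 (c(G) = 2*(4*5)/5 = (⅖)*20 = 8)
f = -8291 (f = 105*(-87 + 8) + 4 = 105*(-79) + 4 = -8295 + 4 = -8291)
√(f - 209988)/(-317076) + (-48676 - 160149)/(-28976) = √(-8291 - 209988)/(-317076) + (-48676 - 160149)/(-28976) = √(-218279)*(-1/317076) - 208825*(-1/28976) = (I*√218279)*(-1/317076) + 208825/28976 = -I*√218279/317076 + 208825/28976 = 208825/28976 - I*√218279/317076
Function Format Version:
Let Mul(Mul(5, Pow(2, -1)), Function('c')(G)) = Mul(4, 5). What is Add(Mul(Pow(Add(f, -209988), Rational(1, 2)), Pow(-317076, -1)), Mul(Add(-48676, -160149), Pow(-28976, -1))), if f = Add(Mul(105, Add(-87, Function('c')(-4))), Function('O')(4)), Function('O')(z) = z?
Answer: Add(Rational(208825, 28976), Mul(Rational(-1, 317076), I, Pow(218279, Rational(1, 2)))) ≈ Add(7.2068, Mul(-0.0014735, I))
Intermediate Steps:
Function('c')(G) = 8 (Function('c')(G) = Mul(Rational(2, 5), Mul(4, 5)) = Mul(Rational(2, 5), 20) = 8)
f = -8291 (f = Add(Mul(105, Add(-87, 8)), 4) = Add(Mul(105, -79), 4) = Add(-8295, 4) = -8291)
Add(Mul(Pow(Add(f, -209988), Rational(1, 2)), Pow(-317076, -1)), Mul(Add(-48676, -160149), Pow(-28976, -1))) = Add(Mul(Pow(Add(-8291, -209988), Rational(1, 2)), Pow(-317076, -1)), Mul(Add(-48676, -160149), Pow(-28976, -1))) = Add(Mul(Pow(-218279, Rational(1, 2)), Rational(-1, 317076)), Mul(-208825, Rational(-1, 28976))) = Add(Mul(Mul(I, Pow(218279, Rational(1, 2))), Rational(-1, 317076)), Rational(208825, 28976)) = Add(Mul(Rational(-1, 317076), I, Pow(218279, Rational(1, 2))), Rational(208825, 28976)) = Add(Rational(208825, 28976), Mul(Rational(-1, 317076), I, Pow(218279, Rational(1, 2))))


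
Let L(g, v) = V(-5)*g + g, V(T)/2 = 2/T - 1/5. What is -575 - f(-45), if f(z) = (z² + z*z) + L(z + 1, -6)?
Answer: -23169/5 ≈ -4633.8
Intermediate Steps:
V(T) = -⅖ + 4/T (V(T) = 2*(2/T - 1/5) = 2*(2/T - 1*⅕) = 2*(2/T - ⅕) = 2*(-⅕ + 2/T) = -⅖ + 4/T)
L(g, v) = -g/5 (L(g, v) = (-⅖ + 4/(-5))*g + g = (-⅖ + 4*(-⅕))*g + g = (-⅖ - ⅘)*g + g = -6*g/5 + g = -g/5)
f(z) = -⅕ + 2*z² - z/5 (f(z) = (z² + z*z) - (z + 1)/5 = (z² + z²) - (1 + z)/5 = 2*z² + (-⅕ - z/5) = -⅕ + 2*z² - z/5)
-575 - f(-45) = -575 - (-⅕ + 2*(-45)² - ⅕*(-45)) = -575 - (-⅕ + 2*2025 + 9) = -575 - (-⅕ + 4050 + 9) = -575 - 1*20294/5 = -575 - 20294/5 = -23169/5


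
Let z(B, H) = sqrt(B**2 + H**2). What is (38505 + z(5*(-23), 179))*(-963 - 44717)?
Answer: -1758908400 - 45680*sqrt(45266) ≈ -1.7686e+9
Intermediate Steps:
(38505 + z(5*(-23), 179))*(-963 - 44717) = (38505 + sqrt((5*(-23))**2 + 179**2))*(-963 - 44717) = (38505 + sqrt((-115)**2 + 32041))*(-45680) = (38505 + sqrt(13225 + 32041))*(-45680) = (38505 + sqrt(45266))*(-45680) = -1758908400 - 45680*sqrt(45266)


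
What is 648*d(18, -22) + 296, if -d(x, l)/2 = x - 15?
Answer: -3592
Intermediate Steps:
d(x, l) = 30 - 2*x (d(x, l) = -2*(x - 15) = -2*(-15 + x) = 30 - 2*x)
648*d(18, -22) + 296 = 648*(30 - 2*18) + 296 = 648*(30 - 36) + 296 = 648*(-6) + 296 = -3888 + 296 = -3592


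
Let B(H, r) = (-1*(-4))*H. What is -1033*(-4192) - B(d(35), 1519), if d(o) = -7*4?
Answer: 4330448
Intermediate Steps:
d(o) = -28
B(H, r) = 4*H
-1033*(-4192) - B(d(35), 1519) = -1033*(-4192) - 4*(-28) = 4330336 - 1*(-112) = 4330336 + 112 = 4330448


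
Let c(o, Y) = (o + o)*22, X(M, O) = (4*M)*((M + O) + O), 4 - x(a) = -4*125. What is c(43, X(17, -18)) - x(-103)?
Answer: 1388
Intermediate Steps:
x(a) = 504 (x(a) = 4 - (-4)*125 = 4 - 1*(-500) = 4 + 500 = 504)
X(M, O) = 4*M*(M + 2*O) (X(M, O) = (4*M)*(M + 2*O) = 4*M*(M + 2*O))
c(o, Y) = 44*o (c(o, Y) = (2*o)*22 = 44*o)
c(43, X(17, -18)) - x(-103) = 44*43 - 1*504 = 1892 - 504 = 1388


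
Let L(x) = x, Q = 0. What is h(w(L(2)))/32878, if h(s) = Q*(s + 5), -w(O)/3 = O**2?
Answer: 0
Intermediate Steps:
w(O) = -3*O**2
h(s) = 0 (h(s) = 0*(s + 5) = 0*(5 + s) = 0)
h(w(L(2)))/32878 = 0/32878 = 0*(1/32878) = 0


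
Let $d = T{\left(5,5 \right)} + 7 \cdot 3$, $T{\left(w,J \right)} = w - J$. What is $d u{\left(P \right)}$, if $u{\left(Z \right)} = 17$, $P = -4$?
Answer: $357$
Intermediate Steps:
$d = 21$ ($d = \left(5 - 5\right) + 7 \cdot 3 = \left(5 - 5\right) + 21 = 0 + 21 = 21$)
$d u{\left(P \right)} = 21 \cdot 17 = 357$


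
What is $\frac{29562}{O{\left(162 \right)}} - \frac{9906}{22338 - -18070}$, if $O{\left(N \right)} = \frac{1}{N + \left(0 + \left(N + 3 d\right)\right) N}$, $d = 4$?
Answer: $\frac{16932622865847}{20204} \approx 8.3808 \cdot 10^{8}$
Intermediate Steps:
$O{\left(N \right)} = \frac{1}{N + N \left(12 + N\right)}$ ($O{\left(N \right)} = \frac{1}{N + \left(0 + \left(N + 3 \cdot 4\right)\right) N} = \frac{1}{N + \left(0 + \left(N + 12\right)\right) N} = \frac{1}{N + \left(0 + \left(12 + N\right)\right) N} = \frac{1}{N + \left(12 + N\right) N} = \frac{1}{N + N \left(12 + N\right)}$)
$\frac{29562}{O{\left(162 \right)}} - \frac{9906}{22338 - -18070} = \frac{29562}{\frac{1}{162} \frac{1}{13 + 162}} - \frac{9906}{22338 - -18070} = \frac{29562}{\frac{1}{162} \cdot \frac{1}{175}} - \frac{9906}{22338 + 18070} = \frac{29562}{\frac{1}{162} \cdot \frac{1}{175}} - \frac{9906}{40408} = 29562 \frac{1}{\frac{1}{28350}} - \frac{4953}{20204} = 29562 \cdot 28350 - \frac{4953}{20204} = 838082700 - \frac{4953}{20204} = \frac{16932622865847}{20204}$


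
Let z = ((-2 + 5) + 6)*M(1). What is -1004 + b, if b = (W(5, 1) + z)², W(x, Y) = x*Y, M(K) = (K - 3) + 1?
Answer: -988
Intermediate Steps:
M(K) = -2 + K (M(K) = (-3 + K) + 1 = -2 + K)
W(x, Y) = Y*x
z = -9 (z = ((-2 + 5) + 6)*(-2 + 1) = (3 + 6)*(-1) = 9*(-1) = -9)
b = 16 (b = (1*5 - 9)² = (5 - 9)² = (-4)² = 16)
-1004 + b = -1004 + 16 = -988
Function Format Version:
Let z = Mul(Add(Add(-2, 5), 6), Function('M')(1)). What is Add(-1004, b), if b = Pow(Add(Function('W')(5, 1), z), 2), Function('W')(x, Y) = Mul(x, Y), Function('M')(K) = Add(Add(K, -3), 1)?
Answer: -988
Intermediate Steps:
Function('M')(K) = Add(-2, K) (Function('M')(K) = Add(Add(-3, K), 1) = Add(-2, K))
Function('W')(x, Y) = Mul(Y, x)
z = -9 (z = Mul(Add(Add(-2, 5), 6), Add(-2, 1)) = Mul(Add(3, 6), -1) = Mul(9, -1) = -9)
b = 16 (b = Pow(Add(Mul(1, 5), -9), 2) = Pow(Add(5, -9), 2) = Pow(-4, 2) = 16)
Add(-1004, b) = Add(-1004, 16) = -988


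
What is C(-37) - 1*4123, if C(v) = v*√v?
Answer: -4123 - 37*I*√37 ≈ -4123.0 - 225.06*I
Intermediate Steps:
C(v) = v^(3/2)
C(-37) - 1*4123 = (-37)^(3/2) - 1*4123 = -37*I*√37 - 4123 = -4123 - 37*I*√37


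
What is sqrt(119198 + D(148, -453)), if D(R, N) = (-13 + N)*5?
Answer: 2*sqrt(29217) ≈ 341.86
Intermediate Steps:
D(R, N) = -65 + 5*N
sqrt(119198 + D(148, -453)) = sqrt(119198 + (-65 + 5*(-453))) = sqrt(119198 + (-65 - 2265)) = sqrt(119198 - 2330) = sqrt(116868) = 2*sqrt(29217)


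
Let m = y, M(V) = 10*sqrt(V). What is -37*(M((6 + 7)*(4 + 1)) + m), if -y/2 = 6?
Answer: 444 - 370*sqrt(65) ≈ -2539.0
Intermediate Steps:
y = -12 (y = -2*6 = -12)
m = -12
-37*(M((6 + 7)*(4 + 1)) + m) = -37*(10*sqrt((6 + 7)*(4 + 1)) - 12) = -37*(10*sqrt(13*5) - 12) = -37*(10*sqrt(65) - 12) = -37*(-12 + 10*sqrt(65)) = 444 - 370*sqrt(65)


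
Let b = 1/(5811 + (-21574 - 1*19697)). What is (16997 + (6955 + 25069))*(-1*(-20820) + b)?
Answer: 36191086572179/35460 ≈ 1.0206e+9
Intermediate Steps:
b = -1/35460 (b = 1/(5811 + (-21574 - 19697)) = 1/(5811 - 41271) = 1/(-35460) = -1/35460 ≈ -2.8201e-5)
(16997 + (6955 + 25069))*(-1*(-20820) + b) = (16997 + (6955 + 25069))*(-1*(-20820) - 1/35460) = (16997 + 32024)*(20820 - 1/35460) = 49021*(738277199/35460) = 36191086572179/35460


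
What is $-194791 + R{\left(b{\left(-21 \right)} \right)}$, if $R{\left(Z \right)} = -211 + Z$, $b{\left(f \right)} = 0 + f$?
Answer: $-195023$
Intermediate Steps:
$b{\left(f \right)} = f$
$-194791 + R{\left(b{\left(-21 \right)} \right)} = -194791 - 232 = -195023$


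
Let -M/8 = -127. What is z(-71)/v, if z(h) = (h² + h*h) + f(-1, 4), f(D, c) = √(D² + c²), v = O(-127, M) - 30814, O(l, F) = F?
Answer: -5041/14899 - √17/29798 ≈ -0.33848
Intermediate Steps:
M = 1016 (M = -8*(-127) = 1016)
v = -29798 (v = 1016 - 30814 = -29798)
z(h) = √17 + 2*h² (z(h) = (h² + h*h) + √((-1)² + 4²) = (h² + h²) + √(1 + 16) = 2*h² + √17 = √17 + 2*h²)
z(-71)/v = (√17 + 2*(-71)²)/(-29798) = (√17 + 2*5041)*(-1/29798) = (√17 + 10082)*(-1/29798) = (10082 + √17)*(-1/29798) = -5041/14899 - √17/29798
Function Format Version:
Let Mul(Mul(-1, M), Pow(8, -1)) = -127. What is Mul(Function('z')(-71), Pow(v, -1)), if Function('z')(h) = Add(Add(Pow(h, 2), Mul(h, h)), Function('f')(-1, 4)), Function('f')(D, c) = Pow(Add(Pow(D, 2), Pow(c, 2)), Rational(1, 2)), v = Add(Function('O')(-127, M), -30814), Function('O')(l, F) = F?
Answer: Add(Rational(-5041, 14899), Mul(Rational(-1, 29798), Pow(17, Rational(1, 2)))) ≈ -0.33848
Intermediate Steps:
M = 1016 (M = Mul(-8, -127) = 1016)
v = -29798 (v = Add(1016, -30814) = -29798)
Function('z')(h) = Add(Pow(17, Rational(1, 2)), Mul(2, Pow(h, 2))) (Function('z')(h) = Add(Add(Pow(h, 2), Mul(h, h)), Pow(Add(Pow(-1, 2), Pow(4, 2)), Rational(1, 2))) = Add(Add(Pow(h, 2), Pow(h, 2)), Pow(Add(1, 16), Rational(1, 2))) = Add(Mul(2, Pow(h, 2)), Pow(17, Rational(1, 2))) = Add(Pow(17, Rational(1, 2)), Mul(2, Pow(h, 2))))
Mul(Function('z')(-71), Pow(v, -1)) = Mul(Add(Pow(17, Rational(1, 2)), Mul(2, Pow(-71, 2))), Pow(-29798, -1)) = Mul(Add(Pow(17, Rational(1, 2)), Mul(2, 5041)), Rational(-1, 29798)) = Mul(Add(Pow(17, Rational(1, 2)), 10082), Rational(-1, 29798)) = Mul(Add(10082, Pow(17, Rational(1, 2))), Rational(-1, 29798)) = Add(Rational(-5041, 14899), Mul(Rational(-1, 29798), Pow(17, Rational(1, 2))))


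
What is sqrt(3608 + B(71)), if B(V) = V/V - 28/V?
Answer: sqrt(18190981)/71 ≈ 60.072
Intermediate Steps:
B(V) = 1 - 28/V
sqrt(3608 + B(71)) = sqrt(3608 + (-28 + 71)/71) = sqrt(3608 + (1/71)*43) = sqrt(3608 + 43/71) = sqrt(256211/71) = sqrt(18190981)/71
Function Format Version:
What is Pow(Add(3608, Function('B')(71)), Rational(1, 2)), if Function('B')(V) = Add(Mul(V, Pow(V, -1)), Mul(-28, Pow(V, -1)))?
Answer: Mul(Rational(1, 71), Pow(18190981, Rational(1, 2))) ≈ 60.072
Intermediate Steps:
Function('B')(V) = Add(1, Mul(-28, Pow(V, -1)))
Pow(Add(3608, Function('B')(71)), Rational(1, 2)) = Pow(Add(3608, Mul(Pow(71, -1), Add(-28, 71))), Rational(1, 2)) = Pow(Add(3608, Mul(Rational(1, 71), 43)), Rational(1, 2)) = Pow(Add(3608, Rational(43, 71)), Rational(1, 2)) = Pow(Rational(256211, 71), Rational(1, 2)) = Mul(Rational(1, 71), Pow(18190981, Rational(1, 2)))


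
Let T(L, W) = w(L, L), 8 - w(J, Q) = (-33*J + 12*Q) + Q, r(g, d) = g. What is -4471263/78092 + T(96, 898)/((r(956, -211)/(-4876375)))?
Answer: -183549501104857/18663988 ≈ -9.8344e+6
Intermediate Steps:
w(J, Q) = 8 - 13*Q + 33*J (w(J, Q) = 8 - ((-33*J + 12*Q) + Q) = 8 - (-33*J + 13*Q) = 8 + (-13*Q + 33*J) = 8 - 13*Q + 33*J)
T(L, W) = 8 + 20*L (T(L, W) = 8 - 13*L + 33*L = 8 + 20*L)
-4471263/78092 + T(96, 898)/((r(956, -211)/(-4876375))) = -4471263/78092 + (8 + 20*96)/((956/(-4876375))) = -4471263*1/78092 + (8 + 1920)/((956*(-1/4876375))) = -4471263/78092 + 1928/(-956/4876375) = -4471263/78092 + 1928*(-4876375/956) = -4471263/78092 - 2350412750/239 = -183549501104857/18663988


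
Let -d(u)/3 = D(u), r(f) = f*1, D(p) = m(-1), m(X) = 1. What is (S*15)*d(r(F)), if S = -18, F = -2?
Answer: 810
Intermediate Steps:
D(p) = 1
r(f) = f
d(u) = -3 (d(u) = -3*1 = -3)
(S*15)*d(r(F)) = -18*15*(-3) = -270*(-3) = 810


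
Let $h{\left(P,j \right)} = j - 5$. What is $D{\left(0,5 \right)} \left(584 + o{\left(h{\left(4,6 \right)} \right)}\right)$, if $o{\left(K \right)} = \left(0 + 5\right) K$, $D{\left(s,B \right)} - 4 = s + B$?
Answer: $5301$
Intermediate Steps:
$h{\left(P,j \right)} = -5 + j$
$D{\left(s,B \right)} = 4 + B + s$ ($D{\left(s,B \right)} = 4 + \left(s + B\right) = 4 + \left(B + s\right) = 4 + B + s$)
$o{\left(K \right)} = 5 K$
$D{\left(0,5 \right)} \left(584 + o{\left(h{\left(4,6 \right)} \right)}\right) = \left(4 + 5 + 0\right) \left(584 + 5 \left(-5 + 6\right)\right) = 9 \left(584 + 5 \cdot 1\right) = 9 \left(584 + 5\right) = 9 \cdot 589 = 5301$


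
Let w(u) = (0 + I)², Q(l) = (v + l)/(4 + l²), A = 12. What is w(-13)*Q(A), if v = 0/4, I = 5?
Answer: 75/37 ≈ 2.0270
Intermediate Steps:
v = 0 (v = 0*(¼) = 0)
Q(l) = l/(4 + l²) (Q(l) = (0 + l)/(4 + l²) = l/(4 + l²))
w(u) = 25 (w(u) = (0 + 5)² = 5² = 25)
w(-13)*Q(A) = 25*(12/(4 + 12²)) = 25*(12/(4 + 144)) = 25*(12/148) = 25*(12*(1/148)) = 25*(3/37) = 75/37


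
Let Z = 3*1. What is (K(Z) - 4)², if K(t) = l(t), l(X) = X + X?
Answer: 4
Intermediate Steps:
l(X) = 2*X
Z = 3
K(t) = 2*t
(K(Z) - 4)² = (2*3 - 4)² = (6 - 4)² = 2² = 4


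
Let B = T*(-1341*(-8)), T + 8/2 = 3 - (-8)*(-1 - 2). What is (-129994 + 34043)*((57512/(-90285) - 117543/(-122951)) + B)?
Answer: 21974149640661437639/853894695 ≈ 2.5734e+10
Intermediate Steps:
T = -25 (T = -4 + (3 - (-8)*(-1 - 2)) = -4 + (3 - (-8)*(-3)) = -4 + (3 - 4*6) = -4 + (3 - 24) = -4 - 21 = -25)
B = -268200 (B = -(-33525)*(-8) = -25*10728 = -268200)
(-129994 + 34043)*((57512/(-90285) - 117543/(-122951)) + B) = (-129994 + 34043)*((57512/(-90285) - 117543/(-122951)) - 268200) = -95951*((57512*(-1/90285) - 117543*(-1/122951)) - 268200) = -95951*((-4424/6945 + 117543/122951) - 268200) = -95951*(272400911/853894695 - 268200) = -95951*(-229014284798089/853894695) = 21974149640661437639/853894695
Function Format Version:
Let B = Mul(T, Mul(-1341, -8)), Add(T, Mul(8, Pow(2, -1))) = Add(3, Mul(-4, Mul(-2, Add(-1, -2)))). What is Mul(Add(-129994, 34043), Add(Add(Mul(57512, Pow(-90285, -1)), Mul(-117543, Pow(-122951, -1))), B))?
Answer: Rational(21974149640661437639, 853894695) ≈ 2.5734e+10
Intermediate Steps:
T = -25 (T = Add(-4, Add(3, Mul(-4, Mul(-2, Add(-1, -2))))) = Add(-4, Add(3, Mul(-4, Mul(-2, -3)))) = Add(-4, Add(3, Mul(-4, 6))) = Add(-4, Add(3, -24)) = Add(-4, -21) = -25)
B = -268200 (B = Mul(-25, Mul(-1341, -8)) = Mul(-25, 10728) = -268200)
Mul(Add(-129994, 34043), Add(Add(Mul(57512, Pow(-90285, -1)), Mul(-117543, Pow(-122951, -1))), B)) = Mul(Add(-129994, 34043), Add(Add(Mul(57512, Pow(-90285, -1)), Mul(-117543, Pow(-122951, -1))), -268200)) = Mul(-95951, Add(Add(Mul(57512, Rational(-1, 90285)), Mul(-117543, Rational(-1, 122951))), -268200)) = Mul(-95951, Add(Add(Rational(-4424, 6945), Rational(117543, 122951)), -268200)) = Mul(-95951, Add(Rational(272400911, 853894695), -268200)) = Mul(-95951, Rational(-229014284798089, 853894695)) = Rational(21974149640661437639, 853894695)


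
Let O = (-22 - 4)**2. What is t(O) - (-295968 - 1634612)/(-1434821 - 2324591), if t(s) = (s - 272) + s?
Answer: 1014558595/939853 ≈ 1079.5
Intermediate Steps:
O = 676 (O = (-26)**2 = 676)
t(s) = -272 + 2*s (t(s) = (-272 + s) + s = -272 + 2*s)
t(O) - (-295968 - 1634612)/(-1434821 - 2324591) = (-272 + 2*676) - (-295968 - 1634612)/(-1434821 - 2324591) = (-272 + 1352) - (-1930580)/(-3759412) = 1080 - (-1930580)*(-1)/3759412 = 1080 - 1*482645/939853 = 1080 - 482645/939853 = 1014558595/939853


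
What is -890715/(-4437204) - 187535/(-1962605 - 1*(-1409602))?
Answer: 25974492535/48113473012 ≈ 0.53986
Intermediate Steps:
-890715/(-4437204) - 187535/(-1962605 - 1*(-1409602)) = -890715*(-1/4437204) - 187535/(-1962605 + 1409602) = 17465/87004 - 187535/(-553003) = 17465/87004 - 187535*(-1/553003) = 17465/87004 + 187535/553003 = 25974492535/48113473012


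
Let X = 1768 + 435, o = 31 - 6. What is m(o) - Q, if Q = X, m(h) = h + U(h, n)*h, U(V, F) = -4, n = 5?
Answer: -2278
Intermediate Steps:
o = 25
m(h) = -3*h (m(h) = h - 4*h = -3*h)
X = 2203
Q = 2203
m(o) - Q = -3*25 - 1*2203 = -75 - 2203 = -2278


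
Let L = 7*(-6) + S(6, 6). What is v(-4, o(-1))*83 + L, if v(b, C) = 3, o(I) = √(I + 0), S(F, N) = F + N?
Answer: 219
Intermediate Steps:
o(I) = √I
L = -30 (L = 7*(-6) + (6 + 6) = -42 + 12 = -30)
v(-4, o(-1))*83 + L = 3*83 - 30 = 249 - 30 = 219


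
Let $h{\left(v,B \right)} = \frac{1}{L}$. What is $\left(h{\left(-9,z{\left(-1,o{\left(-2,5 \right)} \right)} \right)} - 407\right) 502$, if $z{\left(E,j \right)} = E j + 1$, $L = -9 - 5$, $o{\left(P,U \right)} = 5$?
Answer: $- \frac{1430449}{7} \approx -2.0435 \cdot 10^{5}$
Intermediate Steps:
$L = -14$
$z{\left(E,j \right)} = 1 + E j$
$h{\left(v,B \right)} = - \frac{1}{14}$ ($h{\left(v,B \right)} = \frac{1}{-14} = - \frac{1}{14}$)
$\left(h{\left(-9,z{\left(-1,o{\left(-2,5 \right)} \right)} \right)} - 407\right) 502 = \left(- \frac{1}{14} - 407\right) 502 = \left(- \frac{5699}{14}\right) 502 = - \frac{1430449}{7}$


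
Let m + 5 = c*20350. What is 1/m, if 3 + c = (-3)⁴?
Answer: 1/1587295 ≈ 6.3000e-7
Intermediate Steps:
c = 78 (c = -3 + (-3)⁴ = -3 + 81 = 78)
m = 1587295 (m = -5 + 78*20350 = -5 + 1587300 = 1587295)
1/m = 1/1587295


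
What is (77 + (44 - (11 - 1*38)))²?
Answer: 21904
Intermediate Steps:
(77 + (44 - (11 - 1*38)))² = (77 + (44 - (11 - 38)))² = (77 + (44 - 1*(-27)))² = (77 + (44 + 27))² = (77 + 71)² = 148² = 21904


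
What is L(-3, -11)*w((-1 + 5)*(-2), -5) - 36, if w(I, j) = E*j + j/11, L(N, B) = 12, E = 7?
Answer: -5076/11 ≈ -461.45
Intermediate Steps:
w(I, j) = 78*j/11 (w(I, j) = 7*j + j/11 = 78*j/11)
L(-3, -11)*w((-1 + 5)*(-2), -5) - 36 = 12*((78/11)*(-5)) - 36 = 12*(-390/11) - 36 = -4680/11 - 36 = -5076/11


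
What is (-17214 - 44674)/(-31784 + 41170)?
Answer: -30944/4693 ≈ -6.5937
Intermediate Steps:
(-17214 - 44674)/(-31784 + 41170) = -61888/9386 = -61888*1/9386 = -30944/4693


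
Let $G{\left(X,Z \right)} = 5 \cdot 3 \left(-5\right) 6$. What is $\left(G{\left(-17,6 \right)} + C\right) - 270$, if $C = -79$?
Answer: $-799$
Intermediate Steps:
$G{\left(X,Z \right)} = -450$ ($G{\left(X,Z \right)} = 5 \left(\left(-15\right) 6\right) = 5 \left(-90\right) = -450$)
$\left(G{\left(-17,6 \right)} + C\right) - 270 = \left(-450 - 79\right) - 270 = -529 - 270 = -799$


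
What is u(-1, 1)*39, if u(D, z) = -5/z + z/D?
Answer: -234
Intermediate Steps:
u(-1, 1)*39 = (-5/1 + 1/(-1))*39 = (-5*1 + 1*(-1))*39 = (-5 - 1)*39 = -6*39 = -234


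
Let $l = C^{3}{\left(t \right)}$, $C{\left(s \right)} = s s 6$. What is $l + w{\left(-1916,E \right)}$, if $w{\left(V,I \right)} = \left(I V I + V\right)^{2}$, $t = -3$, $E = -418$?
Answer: $112073028483767464$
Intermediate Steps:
$C{\left(s \right)} = 6 s^{2}$ ($C{\left(s \right)} = s^{2} \cdot 6 = 6 s^{2}$)
$w{\left(V,I \right)} = \left(V + V I^{2}\right)^{2}$ ($w{\left(V,I \right)} = \left(V I^{2} + V\right)^{2} = \left(V + V I^{2}\right)^{2}$)
$l = 157464$ ($l = \left(6 \left(-3\right)^{2}\right)^{3} = \left(6 \cdot 9\right)^{3} = 54^{3} = 157464$)
$l + w{\left(-1916,E \right)} = 157464 + \left(-1916\right)^{2} \left(1 + \left(-418\right)^{2}\right)^{2} = 157464 + 3671056 \left(1 + 174724\right)^{2} = 157464 + 3671056 \cdot 174725^{2} = 157464 + 3671056 \cdot 30528825625 = 157464 + 112073028483610000 = 112073028483767464$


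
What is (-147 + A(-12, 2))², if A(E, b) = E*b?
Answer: 29241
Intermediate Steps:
(-147 + A(-12, 2))² = (-147 - 12*2)² = (-147 - 24)² = (-171)² = 29241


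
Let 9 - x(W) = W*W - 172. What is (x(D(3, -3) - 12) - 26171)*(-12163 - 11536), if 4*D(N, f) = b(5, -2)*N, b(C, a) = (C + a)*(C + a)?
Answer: 9865443419/16 ≈ 6.1659e+8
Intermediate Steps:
b(C, a) = (C + a)²
D(N, f) = 9*N/4 (D(N, f) = ((5 - 2)²*N)/4 = (3²*N)/4 = (9*N)/4 = 9*N/4)
x(W) = 181 - W² (x(W) = 9 - (W*W - 172) = 9 - (W² - 172) = 9 - (-172 + W²) = 9 + (172 - W²) = 181 - W²)
(x(D(3, -3) - 12) - 26171)*(-12163 - 11536) = ((181 - ((9/4)*3 - 12)²) - 26171)*(-12163 - 11536) = ((181 - (27/4 - 12)²) - 26171)*(-23699) = ((181 - (-21/4)²) - 26171)*(-23699) = ((181 - 1*441/16) - 26171)*(-23699) = ((181 - 441/16) - 26171)*(-23699) = (2455/16 - 26171)*(-23699) = -416281/16*(-23699) = 9865443419/16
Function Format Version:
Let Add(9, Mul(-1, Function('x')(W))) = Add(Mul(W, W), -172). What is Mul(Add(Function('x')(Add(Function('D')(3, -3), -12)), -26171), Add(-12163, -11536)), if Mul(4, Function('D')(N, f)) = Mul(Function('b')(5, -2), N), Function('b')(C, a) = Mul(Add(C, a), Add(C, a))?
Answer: Rational(9865443419, 16) ≈ 6.1659e+8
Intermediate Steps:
Function('b')(C, a) = Pow(Add(C, a), 2)
Function('D')(N, f) = Mul(Rational(9, 4), N) (Function('D')(N, f) = Mul(Rational(1, 4), Mul(Pow(Add(5, -2), 2), N)) = Mul(Rational(1, 4), Mul(Pow(3, 2), N)) = Mul(Rational(1, 4), Mul(9, N)) = Mul(Rational(9, 4), N))
Function('x')(W) = Add(181, Mul(-1, Pow(W, 2))) (Function('x')(W) = Add(9, Mul(-1, Add(Mul(W, W), -172))) = Add(9, Mul(-1, Add(Pow(W, 2), -172))) = Add(9, Mul(-1, Add(-172, Pow(W, 2)))) = Add(9, Add(172, Mul(-1, Pow(W, 2)))) = Add(181, Mul(-1, Pow(W, 2))))
Mul(Add(Function('x')(Add(Function('D')(3, -3), -12)), -26171), Add(-12163, -11536)) = Mul(Add(Add(181, Mul(-1, Pow(Add(Mul(Rational(9, 4), 3), -12), 2))), -26171), Add(-12163, -11536)) = Mul(Add(Add(181, Mul(-1, Pow(Add(Rational(27, 4), -12), 2))), -26171), -23699) = Mul(Add(Add(181, Mul(-1, Pow(Rational(-21, 4), 2))), -26171), -23699) = Mul(Add(Add(181, Mul(-1, Rational(441, 16))), -26171), -23699) = Mul(Add(Add(181, Rational(-441, 16)), -26171), -23699) = Mul(Add(Rational(2455, 16), -26171), -23699) = Mul(Rational(-416281, 16), -23699) = Rational(9865443419, 16)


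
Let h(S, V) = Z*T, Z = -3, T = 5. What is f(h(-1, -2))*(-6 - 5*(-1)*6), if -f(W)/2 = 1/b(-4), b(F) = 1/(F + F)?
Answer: 384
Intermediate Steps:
b(F) = 1/(2*F)
h(S, V) = -15 (h(S, V) = -3*5 = -15)
f(W) = 16 (f(W) = -2/((½)/(-4)) = -2/((½)*(-¼)) = -2/(-⅛) = -2*(-8) = 16)
f(h(-1, -2))*(-6 - 5*(-1)*6) = 16*(-6 - 5*(-1)*6) = 16*(-6 - (-5)*6) = 16*(-6 - 1*(-30)) = 16*(-6 + 30) = 16*24 = 384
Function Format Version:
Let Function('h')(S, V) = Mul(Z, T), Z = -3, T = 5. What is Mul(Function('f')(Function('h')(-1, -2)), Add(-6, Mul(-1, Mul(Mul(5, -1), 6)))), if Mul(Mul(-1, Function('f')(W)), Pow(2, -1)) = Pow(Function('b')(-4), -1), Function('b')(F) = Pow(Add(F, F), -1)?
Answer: 384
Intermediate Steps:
Function('b')(F) = Mul(Rational(1, 2), Pow(F, -1)) (Function('b')(F) = Pow(Mul(2, F), -1) = Mul(Rational(1, 2), Pow(F, -1)))
Function('h')(S, V) = -15 (Function('h')(S, V) = Mul(-3, 5) = -15)
Function('f')(W) = 16 (Function('f')(W) = Mul(-2, Pow(Mul(Rational(1, 2), Pow(-4, -1)), -1)) = Mul(-2, Pow(Mul(Rational(1, 2), Rational(-1, 4)), -1)) = Mul(-2, Pow(Rational(-1, 8), -1)) = Mul(-2, -8) = 16)
Mul(Function('f')(Function('h')(-1, -2)), Add(-6, Mul(-1, Mul(Mul(5, -1), 6)))) = Mul(16, Add(-6, Mul(-1, Mul(Mul(5, -1), 6)))) = Mul(16, Add(-6, Mul(-1, Mul(-5, 6)))) = Mul(16, Add(-6, Mul(-1, -30))) = Mul(16, Add(-6, 30)) = Mul(16, 24) = 384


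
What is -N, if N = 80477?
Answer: -80477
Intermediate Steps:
-N = -1*80477 = -80477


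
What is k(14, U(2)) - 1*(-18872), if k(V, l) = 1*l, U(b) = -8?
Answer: 18864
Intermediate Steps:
k(V, l) = l
k(14, U(2)) - 1*(-18872) = -8 - 1*(-18872) = -8 + 18872 = 18864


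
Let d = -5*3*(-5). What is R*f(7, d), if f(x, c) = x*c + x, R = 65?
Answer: 34580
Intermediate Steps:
d = 75 (d = -15*(-5) = 75)
f(x, c) = x + c*x (f(x, c) = c*x + x = x + c*x)
R*f(7, d) = 65*(7*(1 + 75)) = 65*(7*76) = 65*532 = 34580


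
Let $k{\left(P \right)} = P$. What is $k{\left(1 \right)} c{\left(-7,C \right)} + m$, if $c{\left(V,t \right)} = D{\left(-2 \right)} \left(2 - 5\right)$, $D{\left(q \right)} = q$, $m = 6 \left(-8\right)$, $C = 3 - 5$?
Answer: $-42$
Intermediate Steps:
$C = -2$
$m = -48$
$c{\left(V,t \right)} = 6$ ($c{\left(V,t \right)} = - 2 \left(2 - 5\right) = \left(-2\right) \left(-3\right) = 6$)
$k{\left(1 \right)} c{\left(-7,C \right)} + m = 1 \cdot 6 - 48 = 6 - 48 = -42$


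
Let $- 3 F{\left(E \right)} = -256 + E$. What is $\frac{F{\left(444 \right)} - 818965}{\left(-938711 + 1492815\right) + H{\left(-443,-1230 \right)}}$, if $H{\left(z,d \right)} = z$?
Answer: $- \frac{2457083}{1660983} \approx -1.4793$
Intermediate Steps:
$F{\left(E \right)} = \frac{256}{3} - \frac{E}{3}$ ($F{\left(E \right)} = - \frac{-256 + E}{3} = \frac{256}{3} - \frac{E}{3}$)
$\frac{F{\left(444 \right)} - 818965}{\left(-938711 + 1492815\right) + H{\left(-443,-1230 \right)}} = \frac{\left(\frac{256}{3} - 148\right) - 818965}{\left(-938711 + 1492815\right) - 443} = \frac{\left(\frac{256}{3} - 148\right) - 818965}{554104 - 443} = \frac{- \frac{188}{3} - 818965}{553661} = \left(- \frac{2457083}{3}\right) \frac{1}{553661} = - \frac{2457083}{1660983}$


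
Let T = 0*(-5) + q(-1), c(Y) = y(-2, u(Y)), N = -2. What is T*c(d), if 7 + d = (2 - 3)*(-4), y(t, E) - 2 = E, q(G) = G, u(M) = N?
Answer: 0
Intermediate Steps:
u(M) = -2
y(t, E) = 2 + E
d = -3 (d = -7 + (2 - 3)*(-4) = -7 - 1*(-4) = -7 + 4 = -3)
c(Y) = 0 (c(Y) = 2 - 2 = 0)
T = -1 (T = 0*(-5) - 1 = 0 - 1 = -1)
T*c(d) = -1*0 = 0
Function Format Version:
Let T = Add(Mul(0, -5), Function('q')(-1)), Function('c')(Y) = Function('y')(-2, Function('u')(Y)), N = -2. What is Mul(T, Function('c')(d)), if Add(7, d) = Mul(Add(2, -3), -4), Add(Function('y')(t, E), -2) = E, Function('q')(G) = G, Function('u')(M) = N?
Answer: 0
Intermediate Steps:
Function('u')(M) = -2
Function('y')(t, E) = Add(2, E)
d = -3 (d = Add(-7, Mul(Add(2, -3), -4)) = Add(-7, Mul(-1, -4)) = Add(-7, 4) = -3)
Function('c')(Y) = 0 (Function('c')(Y) = Add(2, -2) = 0)
T = -1 (T = Add(Mul(0, -5), -1) = Add(0, -1) = -1)
Mul(T, Function('c')(d)) = Mul(-1, 0) = 0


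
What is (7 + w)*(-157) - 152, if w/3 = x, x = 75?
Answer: -36576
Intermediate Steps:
w = 225 (w = 3*75 = 225)
(7 + w)*(-157) - 152 = (7 + 225)*(-157) - 152 = 232*(-157) - 152 = -36424 - 152 = -36576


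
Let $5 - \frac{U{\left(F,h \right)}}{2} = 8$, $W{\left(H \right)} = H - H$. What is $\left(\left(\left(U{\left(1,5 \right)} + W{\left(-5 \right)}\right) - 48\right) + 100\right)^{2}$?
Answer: $2116$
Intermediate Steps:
$W{\left(H \right)} = 0$
$U{\left(F,h \right)} = -6$ ($U{\left(F,h \right)} = 10 - 16 = -6$)
$\left(\left(\left(U{\left(1,5 \right)} + W{\left(-5 \right)}\right) - 48\right) + 100\right)^{2} = \left(\left(\left(-6 + 0\right) - 48\right) + 100\right)^{2} = \left(\left(-6 - 48\right) + 100\right)^{2} = \left(-54 + 100\right)^{2} = 46^{2} = 2116$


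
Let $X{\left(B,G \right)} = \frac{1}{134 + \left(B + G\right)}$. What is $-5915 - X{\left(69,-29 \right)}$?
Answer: $- \frac{1029211}{174} \approx -5915.0$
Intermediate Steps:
$X{\left(B,G \right)} = \frac{1}{134 + B + G}$
$-5915 - X{\left(69,-29 \right)} = -5915 - \frac{1}{134 + 69 - 29} = -5915 - \frac{1}{174} = - \frac{1029211}{174}$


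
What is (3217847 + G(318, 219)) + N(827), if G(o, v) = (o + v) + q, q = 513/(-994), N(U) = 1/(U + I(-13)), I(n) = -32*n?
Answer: 3976447967463/1235542 ≈ 3.2184e+6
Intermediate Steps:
N(U) = 1/(416 + U) (N(U) = 1/(U - 32*(-13)) = 1/(U + 416) = 1/(416 + U))
q = -513/994 (q = 513*(-1/994) = -513/994 ≈ -0.51610)
G(o, v) = -513/994 + o + v (G(o, v) = (o + v) - 513/994 = -513/994 + o + v)
(3217847 + G(318, 219)) + N(827) = (3217847 + (-513/994 + 318 + 219)) + 1/(416 + 827) = (3217847 + 533265/994) + 1/1243 = 3199073183/994 + 1/1243 = 3976447967463/1235542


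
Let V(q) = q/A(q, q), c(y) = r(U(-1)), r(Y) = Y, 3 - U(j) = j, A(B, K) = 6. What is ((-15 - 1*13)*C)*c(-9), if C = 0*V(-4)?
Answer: 0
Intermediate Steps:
U(j) = 3 - j
c(y) = 4 (c(y) = 3 - 1*(-1) = 3 + 1 = 4)
V(q) = q/6
C = 0 (C = 0*((⅙)*(-4)) = 0*(-⅔) = 0)
((-15 - 1*13)*C)*c(-9) = ((-15 - 1*13)*0)*4 = ((-15 - 13)*0)*4 = -28*0*4 = 0*4 = 0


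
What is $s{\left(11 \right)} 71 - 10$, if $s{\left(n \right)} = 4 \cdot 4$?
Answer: $1126$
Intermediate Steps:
$s{\left(n \right)} = 16$
$s{\left(11 \right)} 71 - 10 = 16 \cdot 71 - 10 = 1136 - 10 = 1126$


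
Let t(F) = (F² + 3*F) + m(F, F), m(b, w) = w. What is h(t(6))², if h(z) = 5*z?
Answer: 90000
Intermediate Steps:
t(F) = F² + 4*F (t(F) = (F² + 3*F) + F = F² + 4*F)
h(t(6))² = (5*(6*(4 + 6)))² = (5*(6*10))² = (5*60)² = 300² = 90000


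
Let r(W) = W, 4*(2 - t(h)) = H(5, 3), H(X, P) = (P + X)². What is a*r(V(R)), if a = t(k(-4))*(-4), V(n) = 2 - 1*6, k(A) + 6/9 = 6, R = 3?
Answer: -224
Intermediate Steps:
k(A) = 16/3 (k(A) = -⅔ + 6 = 16/3)
t(h) = -14 (t(h) = 2 - (3 + 5)²/4 = 2 - ¼*8² = 2 - ¼*64 = 2 - 16 = -14)
V(n) = -4 (V(n) = 2 - 6 = -4)
a = 56 (a = -14*(-4) = 56)
a*r(V(R)) = 56*(-4) = -224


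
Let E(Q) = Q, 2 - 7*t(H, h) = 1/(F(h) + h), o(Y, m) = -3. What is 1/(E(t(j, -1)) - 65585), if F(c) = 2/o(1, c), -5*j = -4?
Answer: -35/2295462 ≈ -1.5247e-5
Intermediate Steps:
j = ⅘ (j = -⅕*(-4) = ⅘ ≈ 0.80000)
F(c) = -⅔ (F(c) = 2/(-3) = 2*(-⅓) = -⅔)
t(H, h) = 2/7 - 1/(7*(-⅔ + h))
1/(E(t(j, -1)) - 65585) = 1/((-7 + 6*(-1))/(7*(-2 + 3*(-1))) - 65585) = 1/((-7 - 6)/(7*(-2 - 3)) - 65585) = 1/((⅐)*(-13)/(-5) - 65585) = 1/((⅐)*(-⅕)*(-13) - 65585) = 1/(13/35 - 65585) = 1/(-2295462/35) = -35/2295462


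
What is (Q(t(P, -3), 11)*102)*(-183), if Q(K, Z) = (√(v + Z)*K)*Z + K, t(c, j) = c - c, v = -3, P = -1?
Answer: 0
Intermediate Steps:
t(c, j) = 0
Q(K, Z) = K + K*Z*√(-3 + Z) (Q(K, Z) = (√(-3 + Z)*K)*Z + K = (K*√(-3 + Z))*Z + K = K*Z*√(-3 + Z) + K = K + K*Z*√(-3 + Z))
(Q(t(P, -3), 11)*102)*(-183) = ((0*(1 + 11*√(-3 + 11)))*102)*(-183) = ((0*(1 + 11*√8))*102)*(-183) = ((0*(1 + 11*(2*√2)))*102)*(-183) = ((0*(1 + 22*√2))*102)*(-183) = (0*102)*(-183) = 0*(-183) = 0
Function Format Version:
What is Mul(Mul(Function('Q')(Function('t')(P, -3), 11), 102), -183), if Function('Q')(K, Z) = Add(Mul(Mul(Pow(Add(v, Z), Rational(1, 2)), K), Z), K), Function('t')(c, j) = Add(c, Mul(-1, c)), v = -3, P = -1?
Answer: 0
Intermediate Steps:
Function('t')(c, j) = 0
Function('Q')(K, Z) = Add(K, Mul(K, Z, Pow(Add(-3, Z), Rational(1, 2)))) (Function('Q')(K, Z) = Add(Mul(Mul(Pow(Add(-3, Z), Rational(1, 2)), K), Z), K) = Add(Mul(Mul(K, Pow(Add(-3, Z), Rational(1, 2))), Z), K) = Add(Mul(K, Z, Pow(Add(-3, Z), Rational(1, 2))), K) = Add(K, Mul(K, Z, Pow(Add(-3, Z), Rational(1, 2)))))
Mul(Mul(Function('Q')(Function('t')(P, -3), 11), 102), -183) = Mul(Mul(Mul(0, Add(1, Mul(11, Pow(Add(-3, 11), Rational(1, 2))))), 102), -183) = Mul(Mul(Mul(0, Add(1, Mul(11, Pow(8, Rational(1, 2))))), 102), -183) = Mul(Mul(Mul(0, Add(1, Mul(11, Mul(2, Pow(2, Rational(1, 2)))))), 102), -183) = Mul(Mul(Mul(0, Add(1, Mul(22, Pow(2, Rational(1, 2))))), 102), -183) = Mul(Mul(0, 102), -183) = Mul(0, -183) = 0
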